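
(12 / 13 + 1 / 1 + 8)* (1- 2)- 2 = -155 / 13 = -11.92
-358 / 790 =-179 / 395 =-0.45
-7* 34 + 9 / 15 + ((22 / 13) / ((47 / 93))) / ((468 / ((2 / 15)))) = -84854728 / 357435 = -237.40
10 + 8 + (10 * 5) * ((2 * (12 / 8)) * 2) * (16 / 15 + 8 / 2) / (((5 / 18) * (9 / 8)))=4882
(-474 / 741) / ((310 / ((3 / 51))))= -79 / 650845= -0.00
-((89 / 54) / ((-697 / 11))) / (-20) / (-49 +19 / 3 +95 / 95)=979 / 31365000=0.00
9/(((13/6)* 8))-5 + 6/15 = -1061/260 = -4.08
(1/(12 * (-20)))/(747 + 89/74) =-37/6644040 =-0.00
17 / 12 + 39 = 485 / 12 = 40.42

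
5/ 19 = 0.26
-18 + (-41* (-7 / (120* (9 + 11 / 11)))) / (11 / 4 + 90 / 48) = -99613 / 5550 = -17.95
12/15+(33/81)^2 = 0.97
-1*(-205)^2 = -42025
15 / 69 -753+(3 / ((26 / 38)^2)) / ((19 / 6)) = -2918200 / 3887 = -750.76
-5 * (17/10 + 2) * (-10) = 185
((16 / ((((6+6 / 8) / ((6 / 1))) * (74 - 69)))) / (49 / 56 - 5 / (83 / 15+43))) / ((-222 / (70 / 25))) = -0.05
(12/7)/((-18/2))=-4/21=-0.19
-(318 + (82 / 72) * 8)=-2944 / 9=-327.11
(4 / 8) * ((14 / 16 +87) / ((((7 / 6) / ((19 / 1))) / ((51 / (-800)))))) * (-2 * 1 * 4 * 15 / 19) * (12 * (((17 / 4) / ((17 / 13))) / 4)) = 2809.02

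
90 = 90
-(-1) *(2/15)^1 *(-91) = -182/15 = -12.13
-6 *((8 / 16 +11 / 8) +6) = -189 / 4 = -47.25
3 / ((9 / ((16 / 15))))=16 / 45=0.36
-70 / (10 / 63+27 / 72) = -35280 / 269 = -131.15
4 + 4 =8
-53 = -53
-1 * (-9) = 9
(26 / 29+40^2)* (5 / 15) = 46426 / 87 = 533.63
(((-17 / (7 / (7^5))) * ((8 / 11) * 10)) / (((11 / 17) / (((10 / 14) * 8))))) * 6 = -1903238400 / 121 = -15729242.98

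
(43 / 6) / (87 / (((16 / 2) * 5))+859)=860 / 103341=0.01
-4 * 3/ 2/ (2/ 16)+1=-47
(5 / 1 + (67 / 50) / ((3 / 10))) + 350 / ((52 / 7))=22067 / 390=56.58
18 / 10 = 9 / 5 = 1.80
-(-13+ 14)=-1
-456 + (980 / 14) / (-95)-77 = -10141 / 19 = -533.74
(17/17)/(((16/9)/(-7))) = -3.94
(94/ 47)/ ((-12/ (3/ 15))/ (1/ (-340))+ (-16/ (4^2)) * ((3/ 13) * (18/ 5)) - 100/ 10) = 65/ 662648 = 0.00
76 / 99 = 0.77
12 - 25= -13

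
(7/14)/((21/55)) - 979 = -41063/42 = -977.69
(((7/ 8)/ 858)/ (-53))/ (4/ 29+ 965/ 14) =-1421/ 5100545736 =-0.00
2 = 2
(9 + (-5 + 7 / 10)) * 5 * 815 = 38305 / 2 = 19152.50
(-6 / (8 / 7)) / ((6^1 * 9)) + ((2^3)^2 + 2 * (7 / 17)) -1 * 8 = 69433 / 1224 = 56.73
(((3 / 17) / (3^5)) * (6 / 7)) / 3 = 2 / 9639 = 0.00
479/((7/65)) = 31135/7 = 4447.86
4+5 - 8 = 1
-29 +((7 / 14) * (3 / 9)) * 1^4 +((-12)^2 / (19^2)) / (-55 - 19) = -2311193 / 80142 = -28.84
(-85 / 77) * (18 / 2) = -765 / 77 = -9.94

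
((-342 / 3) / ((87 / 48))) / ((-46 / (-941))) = -858192 / 667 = -1286.64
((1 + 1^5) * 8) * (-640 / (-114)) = 5120 / 57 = 89.82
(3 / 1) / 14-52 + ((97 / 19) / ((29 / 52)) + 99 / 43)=-13377251 / 331702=-40.33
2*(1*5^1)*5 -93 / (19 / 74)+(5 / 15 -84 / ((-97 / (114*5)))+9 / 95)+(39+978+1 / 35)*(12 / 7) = 2608025534 / 1354605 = 1925.30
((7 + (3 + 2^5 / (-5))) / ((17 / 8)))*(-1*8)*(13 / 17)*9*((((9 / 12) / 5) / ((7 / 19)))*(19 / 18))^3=-1834789359 / 247817500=-7.40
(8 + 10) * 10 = 180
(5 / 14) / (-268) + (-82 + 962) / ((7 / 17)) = 8018555 / 3752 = 2137.14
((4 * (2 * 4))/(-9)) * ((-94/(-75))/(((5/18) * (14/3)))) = -3008/875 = -3.44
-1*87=-87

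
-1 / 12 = -0.08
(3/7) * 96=288/7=41.14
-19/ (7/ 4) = -76/ 7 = -10.86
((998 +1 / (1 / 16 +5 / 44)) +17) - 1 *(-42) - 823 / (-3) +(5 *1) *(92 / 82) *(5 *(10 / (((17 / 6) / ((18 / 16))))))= 93885499 / 64821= 1448.38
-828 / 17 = -48.71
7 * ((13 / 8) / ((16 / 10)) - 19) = -8057 / 64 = -125.89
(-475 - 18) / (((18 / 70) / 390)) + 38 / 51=-38133512 / 51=-747715.92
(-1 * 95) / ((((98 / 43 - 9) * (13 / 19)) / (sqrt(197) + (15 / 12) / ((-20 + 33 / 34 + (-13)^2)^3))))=289.96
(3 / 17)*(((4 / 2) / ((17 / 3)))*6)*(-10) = -1080 / 289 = -3.74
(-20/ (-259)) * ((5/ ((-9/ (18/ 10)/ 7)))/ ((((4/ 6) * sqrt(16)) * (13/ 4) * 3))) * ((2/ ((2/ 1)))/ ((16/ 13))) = -5/ 296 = -0.02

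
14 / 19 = 0.74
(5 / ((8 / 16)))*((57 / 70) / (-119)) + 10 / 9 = 7817 / 7497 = 1.04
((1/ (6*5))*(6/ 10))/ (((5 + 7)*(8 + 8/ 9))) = 3/ 16000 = 0.00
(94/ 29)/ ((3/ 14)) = 1316/ 87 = 15.13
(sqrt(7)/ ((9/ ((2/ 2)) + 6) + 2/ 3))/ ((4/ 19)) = 57 * sqrt(7)/ 188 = 0.80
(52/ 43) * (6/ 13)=24/ 43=0.56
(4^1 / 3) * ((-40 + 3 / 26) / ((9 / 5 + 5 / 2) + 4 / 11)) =-228140 / 20007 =-11.40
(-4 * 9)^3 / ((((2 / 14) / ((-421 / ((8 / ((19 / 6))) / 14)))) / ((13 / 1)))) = 9905385672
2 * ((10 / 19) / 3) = 20 / 57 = 0.35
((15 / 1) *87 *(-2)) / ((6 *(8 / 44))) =-4785 / 2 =-2392.50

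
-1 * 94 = -94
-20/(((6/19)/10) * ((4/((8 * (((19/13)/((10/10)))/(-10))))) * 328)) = 1805/3198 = 0.56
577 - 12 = 565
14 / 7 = 2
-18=-18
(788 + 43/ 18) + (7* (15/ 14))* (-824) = -97013/ 18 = -5389.61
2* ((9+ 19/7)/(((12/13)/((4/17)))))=2132/357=5.97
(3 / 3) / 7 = 1 / 7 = 0.14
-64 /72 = -8 /9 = -0.89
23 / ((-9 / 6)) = -46 / 3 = -15.33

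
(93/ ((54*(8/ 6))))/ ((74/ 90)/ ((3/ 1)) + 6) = 1395/ 6776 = 0.21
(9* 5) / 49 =45 / 49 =0.92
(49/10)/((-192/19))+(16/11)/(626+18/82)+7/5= 0.92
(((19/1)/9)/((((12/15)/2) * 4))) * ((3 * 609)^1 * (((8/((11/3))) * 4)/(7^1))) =3005.45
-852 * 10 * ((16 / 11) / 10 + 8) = -763392 / 11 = -69399.27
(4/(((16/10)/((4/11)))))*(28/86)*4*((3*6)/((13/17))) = 171360/6149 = 27.87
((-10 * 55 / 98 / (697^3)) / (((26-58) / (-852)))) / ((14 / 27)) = -1581525 / 1858285495024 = -0.00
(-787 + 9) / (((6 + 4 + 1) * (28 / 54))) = -10503 / 77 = -136.40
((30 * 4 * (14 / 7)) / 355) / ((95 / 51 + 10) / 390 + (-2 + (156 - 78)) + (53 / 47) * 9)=8974368 / 1143995239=0.01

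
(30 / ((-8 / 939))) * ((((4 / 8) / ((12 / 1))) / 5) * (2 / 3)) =-313 / 16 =-19.56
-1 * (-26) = 26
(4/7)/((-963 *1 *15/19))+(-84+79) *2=-1011226/101115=-10.00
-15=-15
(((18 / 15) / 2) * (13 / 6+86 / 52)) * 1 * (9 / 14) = 1341 / 910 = 1.47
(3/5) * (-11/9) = -11/15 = -0.73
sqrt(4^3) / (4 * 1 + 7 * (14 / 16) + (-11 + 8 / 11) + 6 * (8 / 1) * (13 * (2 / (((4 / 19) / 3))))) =704 / 1564979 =0.00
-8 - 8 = -16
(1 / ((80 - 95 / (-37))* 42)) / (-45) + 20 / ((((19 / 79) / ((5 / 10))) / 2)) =9122840297 / 109705050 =83.16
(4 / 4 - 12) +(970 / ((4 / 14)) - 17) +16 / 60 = 50509 / 15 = 3367.27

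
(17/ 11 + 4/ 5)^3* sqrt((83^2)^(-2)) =2146689/ 1146157375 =0.00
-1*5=-5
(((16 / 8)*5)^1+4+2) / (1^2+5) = 8 / 3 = 2.67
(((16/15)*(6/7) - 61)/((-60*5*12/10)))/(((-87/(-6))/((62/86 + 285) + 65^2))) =51.92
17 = 17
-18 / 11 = -1.64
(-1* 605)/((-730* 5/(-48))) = -2904/365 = -7.96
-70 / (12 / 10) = -175 / 3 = -58.33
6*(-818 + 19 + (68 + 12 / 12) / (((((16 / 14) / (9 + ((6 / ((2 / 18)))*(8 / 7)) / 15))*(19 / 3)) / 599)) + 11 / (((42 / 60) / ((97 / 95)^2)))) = 4494176241 / 10108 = 444615.77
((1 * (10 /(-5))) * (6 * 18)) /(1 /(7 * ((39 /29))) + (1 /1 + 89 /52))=-235872 /3077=-76.66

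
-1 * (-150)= 150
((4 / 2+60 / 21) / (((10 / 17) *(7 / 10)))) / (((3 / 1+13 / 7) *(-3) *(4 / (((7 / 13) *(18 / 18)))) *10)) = -17 / 1560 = -0.01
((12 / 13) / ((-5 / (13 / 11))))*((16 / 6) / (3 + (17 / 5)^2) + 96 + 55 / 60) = -106033 / 5005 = -21.19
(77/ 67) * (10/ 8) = 385/ 268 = 1.44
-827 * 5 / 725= -827 / 145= -5.70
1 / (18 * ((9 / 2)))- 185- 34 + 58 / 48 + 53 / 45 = -701789 / 3240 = -216.60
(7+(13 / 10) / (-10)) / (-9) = -229 / 300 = -0.76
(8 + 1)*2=18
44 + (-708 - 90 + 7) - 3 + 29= -721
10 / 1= 10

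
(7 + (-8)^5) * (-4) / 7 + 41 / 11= 18724.30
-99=-99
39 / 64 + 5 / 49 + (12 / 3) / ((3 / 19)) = 26.04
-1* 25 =-25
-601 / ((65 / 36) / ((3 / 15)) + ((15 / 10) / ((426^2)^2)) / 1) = -13195371122784 / 198211111801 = -66.57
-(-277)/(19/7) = 1939/19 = 102.05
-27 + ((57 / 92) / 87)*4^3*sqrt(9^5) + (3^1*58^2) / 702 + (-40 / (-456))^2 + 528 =1959951528 / 3130231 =626.14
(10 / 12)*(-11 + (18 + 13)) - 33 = -16.33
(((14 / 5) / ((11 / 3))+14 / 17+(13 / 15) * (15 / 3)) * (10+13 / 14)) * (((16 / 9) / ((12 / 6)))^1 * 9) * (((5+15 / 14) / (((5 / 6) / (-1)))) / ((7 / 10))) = -20326968 / 3773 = -5387.48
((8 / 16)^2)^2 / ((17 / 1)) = 1 / 272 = 0.00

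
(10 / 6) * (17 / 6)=85 / 18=4.72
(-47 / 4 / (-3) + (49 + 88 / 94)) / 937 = 30373 / 528468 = 0.06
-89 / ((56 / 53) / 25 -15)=117925 / 19819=5.95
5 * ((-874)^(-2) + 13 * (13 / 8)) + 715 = 1253711495 / 1527752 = 820.63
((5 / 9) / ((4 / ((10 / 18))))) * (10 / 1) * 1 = 125 / 162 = 0.77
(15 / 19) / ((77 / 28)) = 60 / 209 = 0.29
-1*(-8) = 8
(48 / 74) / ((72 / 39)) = 13 / 37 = 0.35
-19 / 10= -1.90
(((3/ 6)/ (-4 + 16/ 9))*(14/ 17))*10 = -63/ 34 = -1.85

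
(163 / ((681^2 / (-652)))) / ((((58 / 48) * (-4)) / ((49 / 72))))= 1301881 / 40347207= 0.03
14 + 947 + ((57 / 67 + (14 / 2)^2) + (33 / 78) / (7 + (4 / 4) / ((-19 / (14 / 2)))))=221887655 / 219492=1010.91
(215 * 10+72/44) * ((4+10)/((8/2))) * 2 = 165676/11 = 15061.45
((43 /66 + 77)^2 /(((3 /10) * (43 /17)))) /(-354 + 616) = 2232578125 /73612044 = 30.33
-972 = -972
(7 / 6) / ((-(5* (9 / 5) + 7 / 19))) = -133 / 1068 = -0.12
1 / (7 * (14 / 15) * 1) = 15 / 98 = 0.15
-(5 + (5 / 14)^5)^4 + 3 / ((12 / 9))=-52347905256635777953489329 / 83668255425284801560576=-625.66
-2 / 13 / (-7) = 2 / 91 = 0.02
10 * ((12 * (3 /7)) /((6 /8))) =480 /7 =68.57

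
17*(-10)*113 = -19210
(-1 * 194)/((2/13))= -1261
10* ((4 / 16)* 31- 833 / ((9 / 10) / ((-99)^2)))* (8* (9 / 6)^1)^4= -1881037676160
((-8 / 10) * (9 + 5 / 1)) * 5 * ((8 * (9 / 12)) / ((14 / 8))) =-192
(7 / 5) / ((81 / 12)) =28 / 135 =0.21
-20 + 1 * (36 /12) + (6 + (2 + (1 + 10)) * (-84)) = -1103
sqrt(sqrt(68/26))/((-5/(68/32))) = -17 * 13^(3/4) * 34^(1/4)/520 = -0.54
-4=-4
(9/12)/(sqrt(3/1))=0.43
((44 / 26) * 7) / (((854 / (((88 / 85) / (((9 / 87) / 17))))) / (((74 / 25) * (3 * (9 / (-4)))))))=-4673988 / 99125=-47.15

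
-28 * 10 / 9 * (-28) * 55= 47911.11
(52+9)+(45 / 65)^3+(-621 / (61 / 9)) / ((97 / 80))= -185030558 / 12999649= -14.23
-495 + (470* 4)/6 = -545/3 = -181.67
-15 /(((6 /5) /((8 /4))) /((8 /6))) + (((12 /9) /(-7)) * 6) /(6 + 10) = -1403 /42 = -33.40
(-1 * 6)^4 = 1296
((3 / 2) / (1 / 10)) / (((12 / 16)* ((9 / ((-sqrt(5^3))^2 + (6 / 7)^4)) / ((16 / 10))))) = 9645472 / 21609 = 446.36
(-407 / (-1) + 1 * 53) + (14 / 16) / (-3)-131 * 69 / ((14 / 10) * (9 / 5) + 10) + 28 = -1759735 / 7512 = -234.26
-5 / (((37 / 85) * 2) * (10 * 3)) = -85 / 444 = -0.19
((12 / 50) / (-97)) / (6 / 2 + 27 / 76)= -152 / 206125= -0.00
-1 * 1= -1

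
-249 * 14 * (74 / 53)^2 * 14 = -267250704 / 2809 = -95140.87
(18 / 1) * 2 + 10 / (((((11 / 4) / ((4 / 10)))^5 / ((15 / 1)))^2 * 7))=510643066159540332 / 14184529078671875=36.00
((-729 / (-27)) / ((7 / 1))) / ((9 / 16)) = 48 / 7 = 6.86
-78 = -78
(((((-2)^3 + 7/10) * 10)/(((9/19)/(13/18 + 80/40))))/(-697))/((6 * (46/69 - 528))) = -9709/51037128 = -0.00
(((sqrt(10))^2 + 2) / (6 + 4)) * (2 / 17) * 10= 24 / 17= 1.41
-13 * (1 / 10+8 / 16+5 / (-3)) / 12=52 / 45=1.16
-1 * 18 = -18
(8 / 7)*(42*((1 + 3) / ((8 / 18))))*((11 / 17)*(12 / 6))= 9504 / 17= 559.06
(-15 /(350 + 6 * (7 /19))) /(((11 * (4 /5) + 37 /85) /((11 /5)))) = -10659 /1050644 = -0.01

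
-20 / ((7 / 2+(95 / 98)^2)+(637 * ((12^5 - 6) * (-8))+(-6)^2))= 192080 / 12178037722401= 0.00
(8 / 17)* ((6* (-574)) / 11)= -27552 / 187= -147.34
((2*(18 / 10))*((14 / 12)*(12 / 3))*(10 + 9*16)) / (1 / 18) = 232848 / 5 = 46569.60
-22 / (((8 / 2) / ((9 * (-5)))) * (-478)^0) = 495 / 2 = 247.50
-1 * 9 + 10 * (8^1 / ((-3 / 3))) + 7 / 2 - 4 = -179 / 2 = -89.50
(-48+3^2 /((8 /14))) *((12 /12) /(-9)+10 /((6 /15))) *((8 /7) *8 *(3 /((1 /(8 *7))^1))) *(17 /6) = -10479616 /3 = -3493205.33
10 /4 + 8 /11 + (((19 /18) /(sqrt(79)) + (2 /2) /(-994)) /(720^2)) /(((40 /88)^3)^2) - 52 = -4319576119487171 /88565400000000 + 33659659 * sqrt(79) /11518200000000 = -48.77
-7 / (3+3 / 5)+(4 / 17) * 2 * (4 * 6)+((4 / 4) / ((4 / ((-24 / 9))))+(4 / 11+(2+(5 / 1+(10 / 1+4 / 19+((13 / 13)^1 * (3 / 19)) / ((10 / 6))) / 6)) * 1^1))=2840227 / 159885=17.76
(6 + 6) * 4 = 48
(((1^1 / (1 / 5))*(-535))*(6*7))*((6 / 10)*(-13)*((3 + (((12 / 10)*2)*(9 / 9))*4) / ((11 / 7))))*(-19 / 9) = -163172646 / 11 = -14833876.91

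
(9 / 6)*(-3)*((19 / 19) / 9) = -1 / 2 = -0.50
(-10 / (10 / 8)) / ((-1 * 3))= 8 / 3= 2.67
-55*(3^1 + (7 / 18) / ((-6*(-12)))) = -214225 / 1296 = -165.30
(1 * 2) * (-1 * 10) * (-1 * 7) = 140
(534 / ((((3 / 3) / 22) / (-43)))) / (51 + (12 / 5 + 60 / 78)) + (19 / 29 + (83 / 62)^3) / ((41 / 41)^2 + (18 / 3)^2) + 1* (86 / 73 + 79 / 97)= -59445432175098447369 / 6375810636722744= -9323.59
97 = 97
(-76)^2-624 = 5152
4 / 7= 0.57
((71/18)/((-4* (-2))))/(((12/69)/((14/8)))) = 11431/2304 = 4.96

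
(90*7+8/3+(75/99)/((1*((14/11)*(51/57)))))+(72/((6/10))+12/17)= 179461/238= 754.04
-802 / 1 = -802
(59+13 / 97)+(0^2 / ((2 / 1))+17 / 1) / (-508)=2912239 / 49276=59.10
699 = 699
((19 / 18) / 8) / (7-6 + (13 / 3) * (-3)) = -19 / 1728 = -0.01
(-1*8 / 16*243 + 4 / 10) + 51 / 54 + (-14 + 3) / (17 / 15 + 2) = -261554 / 2115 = -123.67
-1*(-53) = 53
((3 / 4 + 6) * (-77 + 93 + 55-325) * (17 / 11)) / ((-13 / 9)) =524637 / 286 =1834.40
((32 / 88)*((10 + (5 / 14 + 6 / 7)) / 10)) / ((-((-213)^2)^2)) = -157 / 792463271985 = -0.00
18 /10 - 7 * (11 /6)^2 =-3911 /180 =-21.73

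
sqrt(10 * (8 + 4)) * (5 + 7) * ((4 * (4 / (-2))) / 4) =-48 * sqrt(30) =-262.91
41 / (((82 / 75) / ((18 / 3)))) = 225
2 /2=1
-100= -100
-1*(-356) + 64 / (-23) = 8124 / 23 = 353.22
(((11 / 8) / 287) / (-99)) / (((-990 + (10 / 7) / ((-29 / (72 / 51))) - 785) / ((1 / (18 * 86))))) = 493 / 27992883817440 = 0.00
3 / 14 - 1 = -11 / 14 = -0.79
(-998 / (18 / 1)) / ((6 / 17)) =-8483 / 54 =-157.09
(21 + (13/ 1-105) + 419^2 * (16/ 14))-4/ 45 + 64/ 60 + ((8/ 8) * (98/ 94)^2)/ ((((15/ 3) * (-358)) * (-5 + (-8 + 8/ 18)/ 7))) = 19136233936381447/ 95408720190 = 200571.12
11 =11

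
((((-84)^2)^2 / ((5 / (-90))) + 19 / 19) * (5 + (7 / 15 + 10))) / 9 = -207911079704 / 135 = -1540082071.88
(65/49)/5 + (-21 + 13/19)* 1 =-18667/931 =-20.05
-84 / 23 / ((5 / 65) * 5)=-1092 / 115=-9.50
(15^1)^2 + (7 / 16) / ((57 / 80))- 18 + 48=255.61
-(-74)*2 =148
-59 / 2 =-29.50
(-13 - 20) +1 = -32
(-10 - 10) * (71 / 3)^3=-7158220 / 27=-265119.26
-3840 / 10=-384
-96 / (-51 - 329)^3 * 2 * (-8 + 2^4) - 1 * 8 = -6858976 / 857375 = -8.00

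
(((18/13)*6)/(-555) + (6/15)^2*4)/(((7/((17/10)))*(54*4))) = 31943/45454500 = 0.00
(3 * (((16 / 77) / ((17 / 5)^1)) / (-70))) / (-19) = 24 / 174097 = 0.00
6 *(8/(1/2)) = 96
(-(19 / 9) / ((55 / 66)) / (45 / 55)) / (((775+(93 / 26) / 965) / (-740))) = 141106160 / 47728251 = 2.96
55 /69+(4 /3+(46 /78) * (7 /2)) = 7525 /1794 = 4.19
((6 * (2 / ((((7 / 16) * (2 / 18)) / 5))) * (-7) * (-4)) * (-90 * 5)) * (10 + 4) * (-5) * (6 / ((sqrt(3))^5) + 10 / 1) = 241920000 * sqrt(3) + 10886400000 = 11305417731.37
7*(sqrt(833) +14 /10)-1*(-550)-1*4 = 49*sqrt(17) +2779 /5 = 757.83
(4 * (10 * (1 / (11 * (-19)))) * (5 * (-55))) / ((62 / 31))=26.32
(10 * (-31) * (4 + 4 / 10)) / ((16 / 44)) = -3751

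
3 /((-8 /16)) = -6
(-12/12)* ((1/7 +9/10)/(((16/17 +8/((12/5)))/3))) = -11169/15260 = -0.73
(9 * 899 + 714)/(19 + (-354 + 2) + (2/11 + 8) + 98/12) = -581130/20899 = -27.81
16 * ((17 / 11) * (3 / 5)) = 14.84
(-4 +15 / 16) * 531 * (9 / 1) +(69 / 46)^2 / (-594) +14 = -7720253 / 528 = -14621.69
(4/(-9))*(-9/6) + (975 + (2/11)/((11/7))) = 354209/363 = 975.78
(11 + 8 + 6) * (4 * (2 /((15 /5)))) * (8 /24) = 22.22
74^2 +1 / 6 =32857 / 6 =5476.17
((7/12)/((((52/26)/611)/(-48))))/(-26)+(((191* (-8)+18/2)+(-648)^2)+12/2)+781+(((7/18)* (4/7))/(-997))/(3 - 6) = 11292547421/26919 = 419501.00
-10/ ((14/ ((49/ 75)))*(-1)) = 7/ 15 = 0.47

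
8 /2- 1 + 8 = 11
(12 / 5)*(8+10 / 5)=24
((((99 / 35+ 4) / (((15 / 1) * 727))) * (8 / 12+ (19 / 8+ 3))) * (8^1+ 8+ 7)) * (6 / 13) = 159413 / 3969420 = 0.04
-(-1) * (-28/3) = -28/3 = -9.33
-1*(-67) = 67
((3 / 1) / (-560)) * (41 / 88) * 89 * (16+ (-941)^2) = -9693535659 / 49280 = -196703.24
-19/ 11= -1.73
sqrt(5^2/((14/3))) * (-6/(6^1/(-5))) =25 * sqrt(42)/14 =11.57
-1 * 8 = -8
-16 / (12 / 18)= -24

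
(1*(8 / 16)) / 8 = 1 / 16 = 0.06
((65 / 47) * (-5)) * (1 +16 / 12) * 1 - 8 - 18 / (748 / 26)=-652858 / 26367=-24.76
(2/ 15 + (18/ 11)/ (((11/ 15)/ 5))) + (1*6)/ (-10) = 19403/ 1815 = 10.69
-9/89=-0.10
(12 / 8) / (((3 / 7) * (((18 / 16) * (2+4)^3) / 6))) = 7 / 81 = 0.09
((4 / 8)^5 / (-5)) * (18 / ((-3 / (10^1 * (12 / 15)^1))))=3 / 10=0.30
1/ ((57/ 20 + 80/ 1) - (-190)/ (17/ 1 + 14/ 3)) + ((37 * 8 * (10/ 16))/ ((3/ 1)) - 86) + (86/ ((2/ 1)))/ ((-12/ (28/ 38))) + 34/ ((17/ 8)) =-9923477/ 905198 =-10.96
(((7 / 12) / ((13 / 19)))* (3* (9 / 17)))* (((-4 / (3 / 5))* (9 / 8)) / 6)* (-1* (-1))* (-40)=29925 / 442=67.70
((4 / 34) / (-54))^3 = -1 / 96702579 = -0.00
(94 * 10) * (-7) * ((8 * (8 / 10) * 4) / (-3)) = 168448 / 3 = 56149.33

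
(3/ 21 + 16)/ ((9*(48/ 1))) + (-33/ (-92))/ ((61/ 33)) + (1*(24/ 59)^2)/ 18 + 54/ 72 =14630047291/ 14768741232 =0.99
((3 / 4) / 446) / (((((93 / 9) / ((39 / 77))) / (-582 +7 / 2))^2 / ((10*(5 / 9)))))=152706384675 / 20329639792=7.51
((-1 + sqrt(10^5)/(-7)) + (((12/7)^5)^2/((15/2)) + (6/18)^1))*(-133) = -2299189543202/605304105 + 1900*sqrt(10) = 2209.92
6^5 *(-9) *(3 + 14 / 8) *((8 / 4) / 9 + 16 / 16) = -406296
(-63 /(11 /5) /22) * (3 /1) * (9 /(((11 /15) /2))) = -127575 /1331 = -95.85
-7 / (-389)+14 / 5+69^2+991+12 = 11216461 / 1945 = 5766.82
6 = 6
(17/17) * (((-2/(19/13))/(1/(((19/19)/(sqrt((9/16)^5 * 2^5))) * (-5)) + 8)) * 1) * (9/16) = -95846400/995025269 - 2274480 * sqrt(2)/995025269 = -0.10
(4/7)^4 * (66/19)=16896/45619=0.37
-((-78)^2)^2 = -37015056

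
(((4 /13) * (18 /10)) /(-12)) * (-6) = 0.28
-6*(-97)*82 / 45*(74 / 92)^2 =5444513 / 7935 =686.14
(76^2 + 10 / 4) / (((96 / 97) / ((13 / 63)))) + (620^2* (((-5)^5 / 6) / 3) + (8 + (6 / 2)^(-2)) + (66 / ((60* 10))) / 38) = -66734898.19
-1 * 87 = -87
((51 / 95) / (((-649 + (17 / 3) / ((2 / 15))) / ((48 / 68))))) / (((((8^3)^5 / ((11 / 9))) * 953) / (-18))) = 99 / 241494435945418588160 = 0.00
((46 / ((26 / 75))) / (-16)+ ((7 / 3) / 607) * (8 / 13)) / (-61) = 3140329 / 23104848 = 0.14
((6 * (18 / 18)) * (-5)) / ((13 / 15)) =-450 / 13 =-34.62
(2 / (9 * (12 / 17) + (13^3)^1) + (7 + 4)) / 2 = 412061 / 74914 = 5.50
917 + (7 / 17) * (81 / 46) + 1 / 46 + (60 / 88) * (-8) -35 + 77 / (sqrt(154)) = sqrt(154) / 2 + 3773234 / 4301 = 883.50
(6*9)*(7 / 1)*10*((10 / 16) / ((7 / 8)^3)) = 172800 / 49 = 3526.53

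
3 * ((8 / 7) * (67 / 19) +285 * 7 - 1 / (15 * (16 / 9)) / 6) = 127617681 / 21280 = 5997.07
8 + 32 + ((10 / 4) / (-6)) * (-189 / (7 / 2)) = 125 / 2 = 62.50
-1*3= -3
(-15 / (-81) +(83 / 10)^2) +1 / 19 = 3546257 / 51300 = 69.13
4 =4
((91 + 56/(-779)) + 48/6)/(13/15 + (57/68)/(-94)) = 7388992200/64065739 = 115.33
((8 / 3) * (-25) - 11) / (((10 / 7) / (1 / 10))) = -1631 / 300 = -5.44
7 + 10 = 17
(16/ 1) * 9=144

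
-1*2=-2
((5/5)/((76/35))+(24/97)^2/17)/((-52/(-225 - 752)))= 5512361987/632134256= 8.72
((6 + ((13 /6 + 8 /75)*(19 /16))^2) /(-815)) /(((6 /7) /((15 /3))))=-535762087 /5633280000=-0.10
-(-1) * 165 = 165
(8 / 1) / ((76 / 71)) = 142 / 19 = 7.47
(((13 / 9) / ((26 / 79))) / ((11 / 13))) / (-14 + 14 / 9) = -1027 / 2464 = -0.42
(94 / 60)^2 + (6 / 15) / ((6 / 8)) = 2.99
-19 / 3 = -6.33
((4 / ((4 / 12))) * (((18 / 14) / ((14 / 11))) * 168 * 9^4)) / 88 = 1062882 / 7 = 151840.29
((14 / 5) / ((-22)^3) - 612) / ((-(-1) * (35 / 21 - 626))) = 48874341 / 49859260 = 0.98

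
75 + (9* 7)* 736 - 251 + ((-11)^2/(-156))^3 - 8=175331904983/3796416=46183.53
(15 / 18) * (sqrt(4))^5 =80 / 3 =26.67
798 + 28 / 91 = 10378 / 13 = 798.31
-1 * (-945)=945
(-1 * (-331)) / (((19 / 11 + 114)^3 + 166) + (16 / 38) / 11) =8370659 / 39199933865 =0.00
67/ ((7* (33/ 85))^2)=9.07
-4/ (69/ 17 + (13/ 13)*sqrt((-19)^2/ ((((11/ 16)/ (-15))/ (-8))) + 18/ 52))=447304/ 1735590215 -1156*sqrt(5154068634)/ 5206770645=-0.02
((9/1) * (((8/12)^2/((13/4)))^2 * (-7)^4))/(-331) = -614656/503451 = -1.22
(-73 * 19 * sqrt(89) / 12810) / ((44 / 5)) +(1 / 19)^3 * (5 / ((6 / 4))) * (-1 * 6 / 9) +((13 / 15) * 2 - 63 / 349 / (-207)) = 4295818939 / 2477573685 - 1387 * sqrt(89) / 112728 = 1.62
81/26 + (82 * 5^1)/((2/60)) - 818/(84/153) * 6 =612165/182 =3363.54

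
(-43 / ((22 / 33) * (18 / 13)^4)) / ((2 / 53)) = -65090519 / 139968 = -465.04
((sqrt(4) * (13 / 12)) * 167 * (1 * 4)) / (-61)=-4342 / 183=-23.73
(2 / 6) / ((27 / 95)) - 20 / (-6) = 365 / 81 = 4.51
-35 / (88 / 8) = -35 / 11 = -3.18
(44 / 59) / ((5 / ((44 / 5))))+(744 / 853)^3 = 1809029729872 / 915459453575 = 1.98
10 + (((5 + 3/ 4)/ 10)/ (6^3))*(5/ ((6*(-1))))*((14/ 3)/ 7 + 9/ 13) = 4042301/ 404352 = 10.00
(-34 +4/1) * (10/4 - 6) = 105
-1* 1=-1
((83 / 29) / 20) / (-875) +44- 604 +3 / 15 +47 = -260246083 / 507500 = -512.80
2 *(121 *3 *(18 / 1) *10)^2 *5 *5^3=5336644500000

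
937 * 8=7496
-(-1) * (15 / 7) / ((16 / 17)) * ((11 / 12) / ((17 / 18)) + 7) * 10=20325 / 112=181.47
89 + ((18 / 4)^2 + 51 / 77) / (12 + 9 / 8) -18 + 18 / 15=198873 / 2695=73.79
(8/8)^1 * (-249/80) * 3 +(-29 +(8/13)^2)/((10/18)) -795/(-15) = -7.86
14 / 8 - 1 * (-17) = 75 / 4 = 18.75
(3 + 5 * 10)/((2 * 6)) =53/12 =4.42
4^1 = 4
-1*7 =-7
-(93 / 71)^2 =-8649 / 5041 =-1.72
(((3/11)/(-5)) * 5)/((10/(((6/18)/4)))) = -1/440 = -0.00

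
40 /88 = 0.45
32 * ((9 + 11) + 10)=960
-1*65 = -65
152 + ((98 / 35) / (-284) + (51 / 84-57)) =950237 / 9940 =95.60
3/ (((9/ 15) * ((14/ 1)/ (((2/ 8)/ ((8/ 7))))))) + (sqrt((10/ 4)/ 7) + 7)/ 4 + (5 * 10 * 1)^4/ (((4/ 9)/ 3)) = sqrt(70)/ 56 + 2700000117/ 64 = 42187501.98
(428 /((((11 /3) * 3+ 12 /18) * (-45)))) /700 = -107 /91875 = -0.00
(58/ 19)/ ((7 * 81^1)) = 58/ 10773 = 0.01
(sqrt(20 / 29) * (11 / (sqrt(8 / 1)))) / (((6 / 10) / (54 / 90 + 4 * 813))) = 59631 * sqrt(290) / 58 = 17508.26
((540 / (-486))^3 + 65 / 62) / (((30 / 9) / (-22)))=32153 / 15066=2.13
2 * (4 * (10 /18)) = 4.44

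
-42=-42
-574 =-574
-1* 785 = -785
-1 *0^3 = 0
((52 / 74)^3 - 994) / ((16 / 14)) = -176160271 / 202612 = -869.45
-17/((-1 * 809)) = 0.02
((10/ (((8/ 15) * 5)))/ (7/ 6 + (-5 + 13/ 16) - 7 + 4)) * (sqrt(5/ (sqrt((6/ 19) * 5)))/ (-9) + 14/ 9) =-280/ 289 + 10 * 6^(3/ 4) * 95^(1/ 4)/ 867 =-0.83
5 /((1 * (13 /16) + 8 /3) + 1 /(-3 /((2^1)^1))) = 16 /9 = 1.78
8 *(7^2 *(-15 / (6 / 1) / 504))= -35 / 18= -1.94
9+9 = 18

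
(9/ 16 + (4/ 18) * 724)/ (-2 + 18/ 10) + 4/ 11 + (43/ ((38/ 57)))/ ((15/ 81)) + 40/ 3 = -3526459/ 7920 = -445.26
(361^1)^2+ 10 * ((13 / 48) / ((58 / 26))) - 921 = 90063245 / 696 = 129401.21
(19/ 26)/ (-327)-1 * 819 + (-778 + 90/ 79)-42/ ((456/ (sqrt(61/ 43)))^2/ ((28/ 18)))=-1197986906237059/ 750682593648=-1595.86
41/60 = 0.68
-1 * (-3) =3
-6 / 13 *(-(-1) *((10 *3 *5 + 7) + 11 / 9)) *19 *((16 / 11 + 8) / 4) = -108224 / 33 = -3279.52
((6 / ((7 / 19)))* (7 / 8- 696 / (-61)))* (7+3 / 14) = 34513215 / 23912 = 1443.34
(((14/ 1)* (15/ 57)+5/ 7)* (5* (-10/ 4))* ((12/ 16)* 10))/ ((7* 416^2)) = -16875/ 49573888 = -0.00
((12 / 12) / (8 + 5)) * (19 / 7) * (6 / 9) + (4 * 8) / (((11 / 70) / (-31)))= -18956702 / 3003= -6312.59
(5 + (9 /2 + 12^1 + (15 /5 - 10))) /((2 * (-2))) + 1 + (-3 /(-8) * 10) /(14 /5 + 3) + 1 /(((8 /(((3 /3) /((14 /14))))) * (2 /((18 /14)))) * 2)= -12591 /6496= -1.94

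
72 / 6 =12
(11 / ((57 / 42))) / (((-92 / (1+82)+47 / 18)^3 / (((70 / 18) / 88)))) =4538845206 / 42996453275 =0.11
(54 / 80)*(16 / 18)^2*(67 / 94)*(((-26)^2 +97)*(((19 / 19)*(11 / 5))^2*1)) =1422.23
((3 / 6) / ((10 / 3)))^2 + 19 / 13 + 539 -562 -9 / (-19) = -21.04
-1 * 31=-31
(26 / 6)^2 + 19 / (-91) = 15208 / 819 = 18.57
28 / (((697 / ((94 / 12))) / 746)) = 490868 / 2091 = 234.75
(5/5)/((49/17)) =17/49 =0.35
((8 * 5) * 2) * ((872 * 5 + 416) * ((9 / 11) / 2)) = 1719360 / 11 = 156305.45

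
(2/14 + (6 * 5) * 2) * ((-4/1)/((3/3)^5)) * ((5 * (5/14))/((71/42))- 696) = 167183.59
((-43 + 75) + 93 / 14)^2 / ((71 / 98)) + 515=365811 / 142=2576.13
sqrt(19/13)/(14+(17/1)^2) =sqrt(247)/3939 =0.00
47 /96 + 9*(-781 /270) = -4087 /160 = -25.54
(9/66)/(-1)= -3/22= -0.14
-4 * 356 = -1424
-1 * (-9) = 9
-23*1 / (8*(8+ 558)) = -0.01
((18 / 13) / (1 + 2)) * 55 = 330 / 13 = 25.38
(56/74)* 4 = 3.03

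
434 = 434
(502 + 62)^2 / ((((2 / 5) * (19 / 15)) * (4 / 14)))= 41750100 / 19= 2197373.68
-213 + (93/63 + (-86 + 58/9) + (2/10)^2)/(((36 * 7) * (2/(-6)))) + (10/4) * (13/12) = -55397351/264600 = -209.36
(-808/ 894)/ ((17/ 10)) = -4040/ 7599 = -0.53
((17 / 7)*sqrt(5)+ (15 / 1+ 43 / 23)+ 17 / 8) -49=-5521 / 184+ 17*sqrt(5) / 7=-24.57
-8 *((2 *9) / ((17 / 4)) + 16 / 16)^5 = -44672475592 / 1419857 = -31462.66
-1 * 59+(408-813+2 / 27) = -12526 / 27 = -463.93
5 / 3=1.67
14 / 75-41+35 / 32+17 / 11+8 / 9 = -2952991 / 79200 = -37.29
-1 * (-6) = 6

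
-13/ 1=-13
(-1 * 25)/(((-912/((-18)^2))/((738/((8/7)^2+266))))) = 4068225/165908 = 24.52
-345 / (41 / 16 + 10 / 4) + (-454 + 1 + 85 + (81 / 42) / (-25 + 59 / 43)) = -167533171 / 384048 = -436.23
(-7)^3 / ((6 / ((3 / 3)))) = -343 / 6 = -57.17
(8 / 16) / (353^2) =1 / 249218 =0.00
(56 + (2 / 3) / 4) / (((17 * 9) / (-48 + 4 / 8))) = -32015 / 1836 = -17.44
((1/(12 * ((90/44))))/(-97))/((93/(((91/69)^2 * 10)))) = -0.00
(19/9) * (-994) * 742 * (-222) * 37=38368722056/3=12789574018.67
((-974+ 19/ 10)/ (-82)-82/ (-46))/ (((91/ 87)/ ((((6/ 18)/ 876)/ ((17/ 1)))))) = 7458887/ 25558543920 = 0.00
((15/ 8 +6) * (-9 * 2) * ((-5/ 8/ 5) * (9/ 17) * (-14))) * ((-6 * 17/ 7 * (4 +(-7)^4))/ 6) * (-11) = -134999865/ 16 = -8437491.56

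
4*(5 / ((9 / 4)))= 8.89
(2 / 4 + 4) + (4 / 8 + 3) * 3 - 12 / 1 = 3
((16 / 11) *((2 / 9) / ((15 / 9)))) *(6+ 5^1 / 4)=1.41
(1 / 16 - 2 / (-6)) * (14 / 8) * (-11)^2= 16093 / 192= 83.82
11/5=2.20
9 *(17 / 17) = 9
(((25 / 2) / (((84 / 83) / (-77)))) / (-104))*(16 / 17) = 8.61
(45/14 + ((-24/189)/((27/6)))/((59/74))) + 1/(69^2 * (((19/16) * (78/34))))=27790995497/8742138678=3.18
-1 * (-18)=18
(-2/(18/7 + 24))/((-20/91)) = 637/1860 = 0.34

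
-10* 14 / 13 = -140 / 13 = -10.77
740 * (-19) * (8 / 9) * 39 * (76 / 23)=-111130240 / 69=-1610583.19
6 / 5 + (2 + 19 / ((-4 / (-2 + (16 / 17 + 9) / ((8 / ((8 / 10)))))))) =1085 / 136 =7.98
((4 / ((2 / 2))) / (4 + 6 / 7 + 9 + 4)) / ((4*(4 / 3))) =21 / 500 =0.04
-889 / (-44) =889 / 44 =20.20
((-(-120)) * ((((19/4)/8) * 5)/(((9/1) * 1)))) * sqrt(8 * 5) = 475 * sqrt(10)/6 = 250.35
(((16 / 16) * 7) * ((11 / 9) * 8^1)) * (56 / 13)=34496 / 117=294.84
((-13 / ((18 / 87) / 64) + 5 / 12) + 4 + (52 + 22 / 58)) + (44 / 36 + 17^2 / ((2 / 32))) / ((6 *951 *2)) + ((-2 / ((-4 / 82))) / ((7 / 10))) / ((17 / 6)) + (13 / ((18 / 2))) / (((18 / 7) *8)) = -5590863732371 / 1417781232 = -3943.39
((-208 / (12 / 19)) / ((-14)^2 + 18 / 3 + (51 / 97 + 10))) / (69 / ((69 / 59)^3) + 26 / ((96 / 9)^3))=-131151101952 / 3652761701995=-0.04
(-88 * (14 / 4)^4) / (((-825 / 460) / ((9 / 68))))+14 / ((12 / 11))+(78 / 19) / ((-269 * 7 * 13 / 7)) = 1286825606 / 1303305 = 987.36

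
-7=-7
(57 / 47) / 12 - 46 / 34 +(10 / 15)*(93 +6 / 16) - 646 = -934833 / 1598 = -585.00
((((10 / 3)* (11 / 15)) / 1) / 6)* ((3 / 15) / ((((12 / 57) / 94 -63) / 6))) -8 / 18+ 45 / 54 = 1929703 / 5063130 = 0.38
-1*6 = -6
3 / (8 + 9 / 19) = 57 / 161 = 0.35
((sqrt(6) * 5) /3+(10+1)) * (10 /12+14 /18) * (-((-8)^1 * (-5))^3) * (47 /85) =-95955200 /153-43616000 * sqrt(6) /459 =-859918.40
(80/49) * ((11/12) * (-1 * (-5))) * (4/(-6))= -2200/441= -4.99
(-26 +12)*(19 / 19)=-14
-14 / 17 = -0.82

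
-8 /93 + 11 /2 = 1007 /186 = 5.41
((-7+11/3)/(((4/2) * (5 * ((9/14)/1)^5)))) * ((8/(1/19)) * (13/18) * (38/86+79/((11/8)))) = -14551570517120/754114779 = -19296.23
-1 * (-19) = 19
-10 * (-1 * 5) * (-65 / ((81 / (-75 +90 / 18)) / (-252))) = -6370000 / 9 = -707777.78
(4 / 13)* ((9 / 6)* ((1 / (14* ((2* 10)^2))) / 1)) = 3 / 36400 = 0.00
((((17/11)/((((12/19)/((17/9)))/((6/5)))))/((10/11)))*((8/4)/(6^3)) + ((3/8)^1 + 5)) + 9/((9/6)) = 1111141/97200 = 11.43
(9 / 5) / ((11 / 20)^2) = 720 / 121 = 5.95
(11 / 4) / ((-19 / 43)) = -473 / 76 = -6.22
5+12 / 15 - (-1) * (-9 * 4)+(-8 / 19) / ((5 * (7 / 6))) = -20131 / 665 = -30.27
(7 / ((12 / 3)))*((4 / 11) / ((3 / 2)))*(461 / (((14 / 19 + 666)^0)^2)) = 6454 / 33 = 195.58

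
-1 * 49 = -49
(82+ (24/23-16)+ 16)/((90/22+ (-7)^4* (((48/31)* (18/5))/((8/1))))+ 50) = 3256550/67726099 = 0.05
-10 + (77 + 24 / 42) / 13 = -367 / 91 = -4.03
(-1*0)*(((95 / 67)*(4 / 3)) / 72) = 0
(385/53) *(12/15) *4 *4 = 4928/53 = 92.98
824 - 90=734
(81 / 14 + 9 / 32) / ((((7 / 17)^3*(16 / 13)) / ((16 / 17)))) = 5105763 / 76832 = 66.45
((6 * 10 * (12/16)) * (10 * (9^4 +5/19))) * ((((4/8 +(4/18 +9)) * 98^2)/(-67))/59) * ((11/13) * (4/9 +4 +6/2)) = -439311404.04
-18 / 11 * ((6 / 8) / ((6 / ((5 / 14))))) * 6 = -135 / 308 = -0.44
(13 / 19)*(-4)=-52 / 19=-2.74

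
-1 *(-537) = 537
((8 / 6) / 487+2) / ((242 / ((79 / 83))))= 10507 / 1333893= 0.01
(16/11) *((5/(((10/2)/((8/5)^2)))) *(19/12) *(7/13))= 34048/10725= 3.17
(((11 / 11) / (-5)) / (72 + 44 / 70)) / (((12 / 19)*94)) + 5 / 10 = 1433555 / 2867376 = 0.50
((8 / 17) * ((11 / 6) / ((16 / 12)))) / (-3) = -11 / 51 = -0.22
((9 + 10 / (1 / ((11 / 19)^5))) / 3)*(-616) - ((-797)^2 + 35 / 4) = -18933222694751 / 29713188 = -637199.30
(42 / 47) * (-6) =-252 / 47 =-5.36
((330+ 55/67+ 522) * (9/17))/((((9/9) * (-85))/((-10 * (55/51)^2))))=345690950/5595907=61.78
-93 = -93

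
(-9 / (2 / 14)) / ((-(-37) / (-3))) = 189 / 37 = 5.11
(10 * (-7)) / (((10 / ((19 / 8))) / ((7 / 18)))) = -931 / 144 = -6.47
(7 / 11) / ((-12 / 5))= -35 / 132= -0.27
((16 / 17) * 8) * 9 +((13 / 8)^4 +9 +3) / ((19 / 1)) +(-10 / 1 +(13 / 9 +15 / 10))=734758313 / 11907072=61.71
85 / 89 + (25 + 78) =9252 / 89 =103.96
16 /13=1.23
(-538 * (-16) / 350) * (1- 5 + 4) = 0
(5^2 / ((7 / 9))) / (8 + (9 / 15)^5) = 703125 / 176701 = 3.98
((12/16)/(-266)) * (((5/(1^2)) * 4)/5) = -3/266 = -0.01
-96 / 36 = -8 / 3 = -2.67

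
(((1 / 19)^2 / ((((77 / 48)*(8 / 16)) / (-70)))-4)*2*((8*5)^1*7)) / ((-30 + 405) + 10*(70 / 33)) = -5659584 / 944015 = -6.00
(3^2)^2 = 81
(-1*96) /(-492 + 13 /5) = 480 /2447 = 0.20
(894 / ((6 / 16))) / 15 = 2384 / 15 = 158.93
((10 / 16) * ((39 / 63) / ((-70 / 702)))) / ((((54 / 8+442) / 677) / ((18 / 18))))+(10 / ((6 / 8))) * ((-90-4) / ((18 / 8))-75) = -7423058759 / 4749570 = -1562.89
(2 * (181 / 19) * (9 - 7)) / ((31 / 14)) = 10136 / 589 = 17.21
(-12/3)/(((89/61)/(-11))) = 2684/89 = 30.16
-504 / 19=-26.53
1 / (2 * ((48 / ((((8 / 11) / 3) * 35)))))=35 / 396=0.09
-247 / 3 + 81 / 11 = -2474 / 33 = -74.97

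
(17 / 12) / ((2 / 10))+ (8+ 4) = 19.08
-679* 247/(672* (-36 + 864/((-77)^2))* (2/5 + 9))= 142052911/191832192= 0.74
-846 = -846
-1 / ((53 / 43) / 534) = -22962 / 53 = -433.25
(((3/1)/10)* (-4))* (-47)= 282/5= 56.40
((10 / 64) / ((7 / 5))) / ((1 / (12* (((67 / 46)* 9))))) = 45225 / 2576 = 17.56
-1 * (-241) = 241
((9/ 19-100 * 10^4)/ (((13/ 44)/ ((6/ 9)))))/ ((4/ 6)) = -835999604/ 247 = -3384613.78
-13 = -13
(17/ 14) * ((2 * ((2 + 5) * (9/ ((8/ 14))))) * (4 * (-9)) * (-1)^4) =-9639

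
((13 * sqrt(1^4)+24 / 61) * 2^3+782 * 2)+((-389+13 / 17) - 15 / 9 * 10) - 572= 2159798 / 3111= 694.25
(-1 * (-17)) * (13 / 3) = 221 / 3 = 73.67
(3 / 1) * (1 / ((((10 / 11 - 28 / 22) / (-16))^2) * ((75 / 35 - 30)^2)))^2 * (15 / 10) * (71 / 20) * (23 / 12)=459239327624 / 2409834375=190.57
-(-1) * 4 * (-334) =-1336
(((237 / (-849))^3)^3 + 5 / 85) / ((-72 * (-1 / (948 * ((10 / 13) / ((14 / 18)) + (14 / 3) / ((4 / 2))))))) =417067451535637151714367670 / 162110349783154058669388369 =2.57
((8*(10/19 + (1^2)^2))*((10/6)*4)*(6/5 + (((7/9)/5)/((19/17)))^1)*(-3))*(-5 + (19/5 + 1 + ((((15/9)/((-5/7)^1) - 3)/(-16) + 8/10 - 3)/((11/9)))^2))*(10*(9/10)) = -1370914912/218405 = -6276.94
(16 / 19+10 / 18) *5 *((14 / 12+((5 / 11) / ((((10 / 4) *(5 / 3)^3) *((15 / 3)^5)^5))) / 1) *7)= 4798956215381622314995177 / 84087252616882324218750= 57.07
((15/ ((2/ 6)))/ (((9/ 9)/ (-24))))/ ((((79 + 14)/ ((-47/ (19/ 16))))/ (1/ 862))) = 135360/ 253859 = 0.53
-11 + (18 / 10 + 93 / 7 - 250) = -8607 / 35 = -245.91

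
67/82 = 0.82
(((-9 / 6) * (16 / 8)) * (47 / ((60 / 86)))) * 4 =-4042 / 5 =-808.40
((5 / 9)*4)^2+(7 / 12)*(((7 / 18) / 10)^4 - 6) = 18118096807 / 12597120000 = 1.44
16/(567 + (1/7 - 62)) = 7/221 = 0.03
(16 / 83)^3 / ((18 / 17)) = 34816 / 5146083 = 0.01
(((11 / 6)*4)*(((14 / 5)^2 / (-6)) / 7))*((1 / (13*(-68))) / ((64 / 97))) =7469 / 3182400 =0.00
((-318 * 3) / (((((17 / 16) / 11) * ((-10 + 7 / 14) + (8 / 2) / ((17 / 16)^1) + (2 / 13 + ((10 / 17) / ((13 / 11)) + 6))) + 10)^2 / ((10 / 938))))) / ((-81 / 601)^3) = 481838294381357056 / 11804322479242545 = 40.82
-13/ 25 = -0.52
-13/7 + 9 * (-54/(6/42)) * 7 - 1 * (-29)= -166508/7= -23786.86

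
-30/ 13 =-2.31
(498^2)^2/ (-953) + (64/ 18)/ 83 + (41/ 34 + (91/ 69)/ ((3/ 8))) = -35928963933862931/ 556698762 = -64539327.88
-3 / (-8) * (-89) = -267 / 8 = -33.38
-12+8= -4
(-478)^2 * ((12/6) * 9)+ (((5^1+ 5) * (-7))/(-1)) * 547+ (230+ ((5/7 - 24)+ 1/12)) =348701539/84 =4151208.80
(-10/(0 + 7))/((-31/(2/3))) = 0.03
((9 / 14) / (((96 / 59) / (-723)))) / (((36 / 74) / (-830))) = 218332745 / 448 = 487349.88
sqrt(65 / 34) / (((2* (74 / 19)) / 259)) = 133* sqrt(2210) / 136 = 45.97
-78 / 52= -3 / 2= -1.50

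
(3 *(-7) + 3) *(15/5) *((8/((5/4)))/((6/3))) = -864/5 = -172.80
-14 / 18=-7 / 9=-0.78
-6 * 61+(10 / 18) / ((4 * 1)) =-13171 / 36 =-365.86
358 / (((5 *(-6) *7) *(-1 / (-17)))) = -3043 / 105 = -28.98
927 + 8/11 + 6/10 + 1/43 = 2195549/2365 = 928.35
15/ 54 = 5/ 18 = 0.28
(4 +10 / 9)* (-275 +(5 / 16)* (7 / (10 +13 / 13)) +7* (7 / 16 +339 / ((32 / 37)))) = 6671219 / 528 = 12634.88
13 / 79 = 0.16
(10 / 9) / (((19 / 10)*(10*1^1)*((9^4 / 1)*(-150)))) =-0.00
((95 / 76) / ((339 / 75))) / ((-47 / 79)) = -0.46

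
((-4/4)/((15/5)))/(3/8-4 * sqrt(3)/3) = 24/997+256 * sqrt(3)/2991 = 0.17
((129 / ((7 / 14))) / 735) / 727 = 86 / 178115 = 0.00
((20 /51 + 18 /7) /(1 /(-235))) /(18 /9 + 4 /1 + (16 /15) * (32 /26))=-351325 /3689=-95.24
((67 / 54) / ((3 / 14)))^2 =219961 / 6561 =33.53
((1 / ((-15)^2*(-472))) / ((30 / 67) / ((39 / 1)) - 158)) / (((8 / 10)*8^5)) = 871 / 383096444682240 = 0.00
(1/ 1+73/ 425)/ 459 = 166/ 65025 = 0.00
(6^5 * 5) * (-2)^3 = -311040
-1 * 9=-9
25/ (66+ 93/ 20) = 500/ 1413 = 0.35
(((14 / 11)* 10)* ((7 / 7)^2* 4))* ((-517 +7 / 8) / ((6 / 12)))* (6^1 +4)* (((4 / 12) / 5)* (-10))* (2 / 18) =38926.60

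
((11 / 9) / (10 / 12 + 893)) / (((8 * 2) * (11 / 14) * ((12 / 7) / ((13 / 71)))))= 637 / 54831312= 0.00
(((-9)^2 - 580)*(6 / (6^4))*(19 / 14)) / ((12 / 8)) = -9481 / 4536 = -2.09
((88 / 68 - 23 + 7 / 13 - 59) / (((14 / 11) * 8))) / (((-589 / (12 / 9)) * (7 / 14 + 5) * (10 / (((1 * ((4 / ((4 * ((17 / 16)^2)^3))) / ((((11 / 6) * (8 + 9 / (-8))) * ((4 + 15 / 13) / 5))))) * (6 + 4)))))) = 339705069568 / 1959376601364479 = 0.00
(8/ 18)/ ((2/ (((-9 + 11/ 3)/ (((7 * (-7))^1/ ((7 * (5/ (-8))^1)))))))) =-20/ 189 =-0.11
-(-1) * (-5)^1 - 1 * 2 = -7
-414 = -414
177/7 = 25.29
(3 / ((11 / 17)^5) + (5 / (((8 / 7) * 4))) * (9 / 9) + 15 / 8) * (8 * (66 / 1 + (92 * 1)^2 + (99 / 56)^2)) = 4056961649792077 / 2020223744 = 2008174.42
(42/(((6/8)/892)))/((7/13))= 92768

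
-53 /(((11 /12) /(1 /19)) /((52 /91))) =-2544 /1463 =-1.74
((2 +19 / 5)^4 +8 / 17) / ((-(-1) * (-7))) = -12028777 / 74375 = -161.73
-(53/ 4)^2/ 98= -2809/ 1568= -1.79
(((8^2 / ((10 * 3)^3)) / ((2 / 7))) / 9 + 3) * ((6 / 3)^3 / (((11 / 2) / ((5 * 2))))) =2916896 / 66825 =43.65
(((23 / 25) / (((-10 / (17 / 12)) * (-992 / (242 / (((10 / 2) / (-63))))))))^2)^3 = 961808331326683615269280715690364681 / 232653764952064000000000000000000000000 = 0.00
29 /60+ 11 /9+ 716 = 129187 /180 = 717.71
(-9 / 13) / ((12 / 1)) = -3 / 52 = -0.06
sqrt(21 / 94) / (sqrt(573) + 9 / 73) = -219 * sqrt(1974) / 95674328 + 5329 * sqrt(125678) / 95674328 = 0.02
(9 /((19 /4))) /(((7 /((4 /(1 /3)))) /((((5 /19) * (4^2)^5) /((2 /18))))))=20384317440 /2527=8066607.61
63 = 63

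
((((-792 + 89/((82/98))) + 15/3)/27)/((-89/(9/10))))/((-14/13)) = -60463/255430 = -0.24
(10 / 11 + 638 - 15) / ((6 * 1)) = 6863 / 66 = 103.98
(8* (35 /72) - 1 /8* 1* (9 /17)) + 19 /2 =16307 /1224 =13.32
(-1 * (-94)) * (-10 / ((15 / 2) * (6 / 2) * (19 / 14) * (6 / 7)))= -18424 / 513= -35.91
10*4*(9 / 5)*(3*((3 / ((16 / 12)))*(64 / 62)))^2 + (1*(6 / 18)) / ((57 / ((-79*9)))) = 63749489 / 18259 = 3491.40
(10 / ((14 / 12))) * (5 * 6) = 257.14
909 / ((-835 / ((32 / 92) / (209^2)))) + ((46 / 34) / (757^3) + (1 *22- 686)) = -4107821168947130647437 / 6186477583341219505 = -664.00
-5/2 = -2.50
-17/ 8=-2.12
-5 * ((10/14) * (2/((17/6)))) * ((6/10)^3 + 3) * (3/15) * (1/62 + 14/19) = -2139444/1752275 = -1.22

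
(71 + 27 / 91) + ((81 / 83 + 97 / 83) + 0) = 554702 / 7553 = 73.44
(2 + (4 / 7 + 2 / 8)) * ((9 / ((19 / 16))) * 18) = 51192 / 133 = 384.90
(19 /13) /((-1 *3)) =-19 /39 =-0.49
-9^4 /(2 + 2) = -6561 /4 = -1640.25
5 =5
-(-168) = 168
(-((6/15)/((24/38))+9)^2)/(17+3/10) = -83521/15570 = -5.36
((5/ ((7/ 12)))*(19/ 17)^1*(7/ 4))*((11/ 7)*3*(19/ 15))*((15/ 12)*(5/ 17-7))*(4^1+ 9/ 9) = -4195.76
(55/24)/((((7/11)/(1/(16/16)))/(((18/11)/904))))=165/25312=0.01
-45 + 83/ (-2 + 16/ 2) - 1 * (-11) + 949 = 5573/ 6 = 928.83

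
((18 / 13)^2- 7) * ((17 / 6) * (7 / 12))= -102221 / 12168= -8.40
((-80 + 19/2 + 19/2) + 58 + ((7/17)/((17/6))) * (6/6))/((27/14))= -3850/2601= -1.48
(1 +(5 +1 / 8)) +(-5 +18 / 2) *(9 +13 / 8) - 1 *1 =381 / 8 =47.62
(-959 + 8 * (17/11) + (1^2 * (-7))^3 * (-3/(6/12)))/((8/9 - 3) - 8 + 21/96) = -112.35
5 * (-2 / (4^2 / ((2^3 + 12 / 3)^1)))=-15 / 2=-7.50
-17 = -17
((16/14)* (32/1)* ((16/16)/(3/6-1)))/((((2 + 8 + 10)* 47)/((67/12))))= -2144/4935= -0.43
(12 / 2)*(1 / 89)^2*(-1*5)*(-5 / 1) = 150 / 7921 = 0.02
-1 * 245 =-245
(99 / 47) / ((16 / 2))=99 / 376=0.26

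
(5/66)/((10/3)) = 1/44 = 0.02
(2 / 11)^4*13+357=5227045 / 14641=357.01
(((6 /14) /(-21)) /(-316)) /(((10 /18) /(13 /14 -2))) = -0.00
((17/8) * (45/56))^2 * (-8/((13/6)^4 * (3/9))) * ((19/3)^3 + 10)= -838.44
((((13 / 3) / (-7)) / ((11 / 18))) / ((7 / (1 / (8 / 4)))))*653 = -25467 / 539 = -47.25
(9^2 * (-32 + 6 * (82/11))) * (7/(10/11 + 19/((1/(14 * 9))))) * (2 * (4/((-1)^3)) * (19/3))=-502740/3293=-152.67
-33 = -33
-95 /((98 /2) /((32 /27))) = -2.30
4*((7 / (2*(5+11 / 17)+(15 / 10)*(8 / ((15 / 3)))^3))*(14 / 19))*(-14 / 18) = -728875 / 792072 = -0.92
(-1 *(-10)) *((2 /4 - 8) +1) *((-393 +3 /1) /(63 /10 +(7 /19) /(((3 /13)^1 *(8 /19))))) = 3042000 /1211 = 2511.97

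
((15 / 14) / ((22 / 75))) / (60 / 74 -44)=-41625 / 492184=-0.08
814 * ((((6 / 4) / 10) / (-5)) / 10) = -1221 / 500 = -2.44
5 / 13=0.38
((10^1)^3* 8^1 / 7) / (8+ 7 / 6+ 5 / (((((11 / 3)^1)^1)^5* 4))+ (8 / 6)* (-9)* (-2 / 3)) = 15460896000 / 232261057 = 66.57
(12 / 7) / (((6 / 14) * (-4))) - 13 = -14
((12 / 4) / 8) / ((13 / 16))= 0.46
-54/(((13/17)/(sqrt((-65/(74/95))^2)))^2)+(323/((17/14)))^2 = -1566821947/2738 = -572250.53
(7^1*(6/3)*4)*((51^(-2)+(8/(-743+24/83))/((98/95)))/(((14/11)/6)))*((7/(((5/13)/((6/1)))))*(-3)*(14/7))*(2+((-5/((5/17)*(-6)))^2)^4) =15771597277851021893/2181888281160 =7228416.51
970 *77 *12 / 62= 448140 / 31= 14456.13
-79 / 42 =-1.88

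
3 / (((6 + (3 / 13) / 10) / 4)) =520 / 261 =1.99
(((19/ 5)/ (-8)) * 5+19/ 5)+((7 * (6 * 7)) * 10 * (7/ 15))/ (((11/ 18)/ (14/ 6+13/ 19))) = 56648073/ 8360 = 6776.09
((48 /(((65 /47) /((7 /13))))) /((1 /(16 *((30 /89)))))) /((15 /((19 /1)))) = 9601536 /75205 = 127.67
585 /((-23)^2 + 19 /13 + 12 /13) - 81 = -551943 /6908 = -79.90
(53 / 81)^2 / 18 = 0.02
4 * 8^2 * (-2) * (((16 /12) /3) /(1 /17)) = -34816 /9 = -3868.44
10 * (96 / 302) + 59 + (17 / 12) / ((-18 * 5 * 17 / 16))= 62.16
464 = 464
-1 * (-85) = 85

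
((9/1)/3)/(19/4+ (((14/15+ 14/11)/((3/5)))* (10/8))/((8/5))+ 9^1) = 2376/13165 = 0.18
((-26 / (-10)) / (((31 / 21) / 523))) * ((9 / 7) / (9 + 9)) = 20397 / 310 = 65.80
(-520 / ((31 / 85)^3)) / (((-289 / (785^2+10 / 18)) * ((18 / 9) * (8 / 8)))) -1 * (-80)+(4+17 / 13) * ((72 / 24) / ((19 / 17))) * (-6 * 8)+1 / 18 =168180636048689 / 14716754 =11427834.97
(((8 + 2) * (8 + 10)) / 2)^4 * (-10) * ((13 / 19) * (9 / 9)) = -8529300000 / 19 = -448910526.32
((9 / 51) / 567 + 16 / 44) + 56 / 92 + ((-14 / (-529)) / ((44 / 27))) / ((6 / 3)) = 73347149 / 74785788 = 0.98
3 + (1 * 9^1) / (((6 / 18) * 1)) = 30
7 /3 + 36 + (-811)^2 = 1973278 /3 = 657759.33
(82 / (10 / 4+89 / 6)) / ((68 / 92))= 6.40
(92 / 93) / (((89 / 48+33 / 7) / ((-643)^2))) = 4260178496 / 68417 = 62267.84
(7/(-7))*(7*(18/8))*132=-2079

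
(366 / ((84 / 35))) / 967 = 305 / 1934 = 0.16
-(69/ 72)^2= -529/ 576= -0.92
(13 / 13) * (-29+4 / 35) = -1011 / 35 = -28.89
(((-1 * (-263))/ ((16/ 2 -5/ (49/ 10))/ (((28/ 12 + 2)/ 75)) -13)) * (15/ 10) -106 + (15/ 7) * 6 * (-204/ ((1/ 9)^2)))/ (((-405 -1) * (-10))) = -40868393345/ 780629192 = -52.35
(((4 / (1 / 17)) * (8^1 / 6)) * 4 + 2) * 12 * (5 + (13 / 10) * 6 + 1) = 301944 / 5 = 60388.80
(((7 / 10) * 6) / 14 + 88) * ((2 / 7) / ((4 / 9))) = 7947 / 140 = 56.76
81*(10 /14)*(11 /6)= 1485 /14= 106.07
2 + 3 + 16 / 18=53 / 9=5.89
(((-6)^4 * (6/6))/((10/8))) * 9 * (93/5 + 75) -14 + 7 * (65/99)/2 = 4323273659/4950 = 873388.62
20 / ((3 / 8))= 160 / 3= 53.33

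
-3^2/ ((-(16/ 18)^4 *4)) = 59049/ 16384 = 3.60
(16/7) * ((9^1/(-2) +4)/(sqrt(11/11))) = -8/7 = -1.14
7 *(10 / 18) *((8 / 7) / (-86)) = -20 / 387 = -0.05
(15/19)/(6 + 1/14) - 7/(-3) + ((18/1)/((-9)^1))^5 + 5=-24.54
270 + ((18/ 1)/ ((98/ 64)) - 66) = 10572/ 49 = 215.76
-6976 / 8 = -872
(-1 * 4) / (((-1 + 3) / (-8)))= 16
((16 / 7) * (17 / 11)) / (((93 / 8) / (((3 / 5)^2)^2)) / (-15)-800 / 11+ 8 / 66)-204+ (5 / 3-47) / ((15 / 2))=-37070423924 / 176450715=-210.09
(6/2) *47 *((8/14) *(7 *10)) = 5640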